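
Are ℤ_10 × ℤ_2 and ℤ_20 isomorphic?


Comparing ℤ_10 × ℤ_2 and ℤ_20:
gcd(10,2) = 2 ≠ 1. Max element order in ℤ_10×ℤ_2 is lcm(10,2) = 10 < 20, so it has no element of order 20

No, ℤ_10 × ℤ_2 ≇ ℤ_20


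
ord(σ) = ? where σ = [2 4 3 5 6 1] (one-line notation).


Cycle decomposition: (1 2 4 5 6)
Cycle lengths: 5
Order = lcm(5) = 5

ord(σ) = 5


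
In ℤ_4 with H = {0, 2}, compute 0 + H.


0 + H = {0 + h (mod 4) : h ∈ H}
0+0=0, 0+2=2

0 + H = {0, 2}


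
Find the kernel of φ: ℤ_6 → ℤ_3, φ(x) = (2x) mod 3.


Kernel = preimage of identity
ker(φ) = {x ∈ ℤ_6 : 2x ≡ 0 (mod 3)}. Since 3 | 6, φ is well-defined. The kernel is the cyclic subgroup ⟨3⟩ of ℤ_6 (order 2), i.e. {0, 3}

ker(φ) = {0, 3}


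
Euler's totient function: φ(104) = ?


Factor n: 104 = 2^3 × 13
φ(n) = n · ∏(1 - 1/p) over distinct primes p | n
φ(104) = 104 · (1 - 1/2) · (1 - 1/13) = 48

φ(104) = 48


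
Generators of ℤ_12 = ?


g generates ℤ_n iff gcd(g,n) = 1
Checking each g ∈ {1,...,11}:
gcd(1,12) = 1
gcd(2,12) = 2
gcd(3,12) = 3
gcd(4,12) = 4
gcd(5,12) = 1
gcd(6,12) = 6
gcd(7,12) = 1
gcd(8,12) = 4
gcd(9,12) = 3
gcd(10,12) = 2
gcd(11,12) = 1
Generators: {1, 5, 7, 11}
Number of generators = φ(12) = 4

Generators of ℤ_12 = {1, 5, 7, 11}


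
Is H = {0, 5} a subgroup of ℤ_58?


Subgroup test for H = {0, 5} in (ℤ_58, +):
(1) 0 ∈ H? Yes
(2) Closure: for all a,b ∈ H, (a+b) mod 58 ∈ H? No  [counterexample: 5 + 5 = 10 ∉ H]
(3) Inverses: for all a ∈ H, -a mod 58 ∈ H? No

No, H is not a subgroup of ℤ_58


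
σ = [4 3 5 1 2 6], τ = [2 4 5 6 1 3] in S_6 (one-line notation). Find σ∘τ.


σ∘τ: apply τ first, then σ
1 →τ 2 →σ 3
2 →τ 4 →σ 1
3 →τ 5 →σ 2
4 →τ 6 →σ 6
5 →τ 1 →σ 4
6 →τ 3 →σ 5

σ∘τ = [3 1 2 6 4 5]


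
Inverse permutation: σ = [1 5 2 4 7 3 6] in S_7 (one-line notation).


To find σ⁻¹, swap domain and range:
σ(1) = 1 → σ⁻¹(1) = 1
σ(2) = 5 → σ⁻¹(5) = 2
σ(3) = 2 → σ⁻¹(2) = 3
σ(4) = 4 → σ⁻¹(4) = 4
σ(5) = 7 → σ⁻¹(7) = 5
σ(6) = 3 → σ⁻¹(3) = 6
σ(7) = 6 → σ⁻¹(6) = 7

σ⁻¹ = [1 3 6 4 2 7 5]


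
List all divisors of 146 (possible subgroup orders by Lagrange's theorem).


Lagrange's theorem: |H| divides |G|
|G| = 146
Divisors of 146: 1, 2, 73, 146

Possible subgroup orders: {1, 2, 73, 146}


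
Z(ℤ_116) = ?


Z(G) = {g ∈ G | gx = xg for all x ∈ G}
ℤ_116 is abelian, so Z(G) = G

Z(ℤ_116) = ℤ_116


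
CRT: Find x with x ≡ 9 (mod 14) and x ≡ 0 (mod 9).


m₁ = 14, m₂ = 9, gcd = 1, so CRT applies. M = m₁·m₂ = 126
Let M₁ = M/m₁ = 9, M₂ = M/m₂ = 14
Find y₁ ≡ M₁⁻¹ (mod m₁): 9⁻¹ ≡ 11 (mod 14)
Find y₂ ≡ M₂⁻¹ (mod m₂): 14⁻¹ ≡ 2 (mod 9)
x = a₁·M₁·y₁ + a₂·M₂·y₂ = 9·9·11 + 0·14·2 = 891
Reduce mod 126: x ≡ 9
Check: 9 mod 14 = 9 ✓, 9 mod 9 = 0 ✓

x ≡ 9 (mod 126)


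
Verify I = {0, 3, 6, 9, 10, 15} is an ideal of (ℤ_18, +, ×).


Check ideal conditions for I = {0, 3, 6, 9, 10, 15} in ℤ_18:
(1) I is an additive subgroup? No
(2) For r ∈ ℤ_18 and a ∈ I: r·a ∈ I? No  [counterexample: r=2, a=6, r·a mod 18 = 12 ∉ I]

No, I is not an ideal of ℤ_18


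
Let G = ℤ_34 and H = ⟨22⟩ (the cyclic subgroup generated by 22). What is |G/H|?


|⟨22⟩| = n / gcd(22, 34) = 34 / 2 = 17
H is normal (ℤ_34 is abelian).
|G/H| = |G| / |H| = 34 / 17 = 2

|G/H| = 2


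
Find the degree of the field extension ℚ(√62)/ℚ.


√62 has minimal polynomial x² - 62 (irreducible over ℚ since 62 is squarefree)

[ℚ(√62)/ℚ] = 2


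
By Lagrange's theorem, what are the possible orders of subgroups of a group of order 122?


Lagrange's theorem: |H| divides |G|
|G| = 122
Divisors of 122: 1, 2, 61, 122

Possible subgroup orders: {1, 2, 61, 122}


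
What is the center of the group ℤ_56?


Z(G) = {g ∈ G | gx = xg for all x ∈ G}
ℤ_56 is abelian, so Z(G) = G

Z(ℤ_56) = ℤ_56


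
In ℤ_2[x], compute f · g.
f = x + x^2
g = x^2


Expand and collect like terms; reduce coefficients mod 2:
x^0: 0·0 = 0 ≡ 0 (mod 2)
x^1: 0·0 + 1·0 = 0 ≡ 0 (mod 2)
x^2: 0·1 + 1·0 + 1·0 = 0 ≡ 0 (mod 2)
x^3: 1·1 + 1·0 = 1 ≡ 1 (mod 2)
x^4: 1·1 = 1 ≡ 1 (mod 2)
Result: x^3 + x^4

f · g = x^3 + x^4


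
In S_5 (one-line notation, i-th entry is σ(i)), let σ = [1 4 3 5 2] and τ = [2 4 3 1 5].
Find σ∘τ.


σ∘τ: apply τ first, then σ
1 →τ 2 →σ 4
2 →τ 4 →σ 5
3 →τ 3 →σ 3
4 →τ 1 →σ 1
5 →τ 5 →σ 2

σ∘τ = [4 5 3 1 2]


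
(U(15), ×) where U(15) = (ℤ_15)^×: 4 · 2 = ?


Operation: multiplication mod 15
4 · 2 = (a × b) mod 15 with a = 4, b = 2

4 · 2 = 8


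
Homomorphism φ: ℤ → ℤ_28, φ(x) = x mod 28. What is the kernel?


Kernel = preimage of identity
ker(φ) = {x ∈ ℤ : x ≡ 0 (mod 28)} = 28ℤ = {0, ±28, ±56, ...}

ker(φ) = 28ℤ


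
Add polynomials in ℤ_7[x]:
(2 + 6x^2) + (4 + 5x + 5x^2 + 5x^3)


Add coefficients mod 7:
x^0: 2 + 4 = 6 (mod 7)
x^1: 0 + 5 = 5 (mod 7)
x^2: 6 + 5 = 4 (mod 7)
x^3: 0 + 5 = 5 (mod 7)
Result: 6 + 5x + 4x^2 + 5x^3

f + g = 6 + 5x + 4x^2 + 5x^3


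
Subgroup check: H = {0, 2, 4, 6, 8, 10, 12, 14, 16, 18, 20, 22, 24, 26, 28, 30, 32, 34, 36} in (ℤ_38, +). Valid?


Subgroup test for H = {0, 2, 4, 6, 8, 10, 12, 14, 16, 18, 20, 22, 24, 26, 28, 30, 32, 34, 36} in (ℤ_38, +):
(1) 0 ∈ H? Yes
(2) Closure: for all a,b ∈ H, (a+b) mod 38 ∈ H? Yes
(3) Inverses: for all a ∈ H, -a mod 38 ∈ H? Yes

Yes, H is a subgroup of ℤ_38


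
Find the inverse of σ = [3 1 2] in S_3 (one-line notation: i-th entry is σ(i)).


To find σ⁻¹, swap domain and range:
σ(1) = 3 → σ⁻¹(3) = 1
σ(2) = 1 → σ⁻¹(1) = 2
σ(3) = 2 → σ⁻¹(2) = 3

σ⁻¹ = [2 3 1]


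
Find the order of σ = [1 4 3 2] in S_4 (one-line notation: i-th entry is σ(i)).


Cycle decomposition: (2 4)
Cycle lengths: 2
Order = lcm(2) = 2

ord(σ) = 2


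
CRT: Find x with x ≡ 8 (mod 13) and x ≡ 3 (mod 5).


m₁ = 13, m₂ = 5, gcd = 1, so CRT applies. M = m₁·m₂ = 65
Let M₁ = M/m₁ = 5, M₂ = M/m₂ = 13
Find y₁ ≡ M₁⁻¹ (mod m₁): 5⁻¹ ≡ 8 (mod 13)
Find y₂ ≡ M₂⁻¹ (mod m₂): 13⁻¹ ≡ 2 (mod 5)
x = a₁·M₁·y₁ + a₂·M₂·y₂ = 8·5·8 + 3·13·2 = 398
Reduce mod 65: x ≡ 8
Check: 8 mod 13 = 8 ✓, 8 mod 5 = 3 ✓

x ≡ 8 (mod 65)


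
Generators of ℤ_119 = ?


g generates ℤ_n iff gcd(g,n) = 1
Prime factors of 119: 7, 17
Generators are g ∈ {1,...,118} not divisible by any of these primes.
Generators: {1, 2, 3, 4, 5, 6, 8, 9, 10, 11, 12, 13, 15, 16, 18, 19, 20, 22, 23, 24, 25, 26, 27, 29, 30, 31, 32, 33, 36, 37, 38, 39, 40, 41, 43, 44, 45, 46, 47, 48, 50, 52, 53, 54, 55, 57, 58, 59, 60, 61, 62, 64, 65, 66, 67, 69, 71, 72, 73, 74, 75, 76, 78, 79, 80, 81, 82, 83, 86, 87, 88, 89, 90, 92, 93, 94, 95, 96, 97, 99, 100, 101, 103, 104, 106, 107, 108, 109, 110, 111, 113, 114, 115, 116, 117, 118}
Number of generators = φ(119) = 96

Generators of ℤ_119 = {1, 2, 3, 4, 5, 6, 8, 9, 10, 11, 12, 13, 15, 16, 18, 19, 20, 22, 23, 24, 25, 26, 27, 29, 30, 31, 32, 33, 36, 37, 38, 39, 40, 41, 43, 44, 45, 46, 47, 48, 50, 52, 53, 54, 55, 57, 58, 59, 60, 61, 62, 64, 65, 66, 67, 69, 71, 72, 73, 74, 75, 76, 78, 79, 80, 81, 82, 83, 86, 87, 88, 89, 90, 92, 93, 94, 95, 96, 97, 99, 100, 101, 103, 104, 106, 107, 108, 109, 110, 111, 113, 114, 115, 116, 117, 118}


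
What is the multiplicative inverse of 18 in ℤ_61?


Use the extended Euclidean algorithm to write 1 = 18·s + 61·t; then s mod 61 is the inverse.
Euclidean algorithm:
  18 = 0·61 + 18
  61 = 3·18 + 7
  18 = 2·7 + 4
  7 = 1·4 + 3
  4 = 1·3 + 1
  3 = 3·1 + 0
gcd(18,61) = 1
Back-substitution gives: 18·(17) + 61·(-5) = 1
So 18⁻¹ ≡ 17 ≡ 17 (mod 61)
Check: 18 × 17 = 306 ≡ 1 (mod 61) ✓

18⁻¹ ≡ 17 (mod 61)


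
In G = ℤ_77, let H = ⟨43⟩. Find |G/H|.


|⟨43⟩| = n / gcd(43, 77) = 77 / 1 = 77
H is normal (ℤ_77 is abelian).
|G/H| = |G| / |H| = 77 / 77 = 1

|G/H| = 1


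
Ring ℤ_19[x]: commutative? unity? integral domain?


ℤ_19 is a field (n prime), so ℤ_19[x] is a commutative integral domain with unity
Commutative: Yes
Integral domain: Yes
Has unity: Yes

ℤ_19[x]: Commutative=Yes, Unity=Yes


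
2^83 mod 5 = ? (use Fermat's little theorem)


Fermat's little theorem: if p is prime and gcd(a,p)=1, then a^(p-1) ≡ 1 (mod p)
p = 5 is prime, gcd(2,5) = 1
Reduce exponent: 83 mod 4 = 3
So 2^83 ≡ 2^3 (mod 5)
2^3 mod 5 = 3

2^83 ≡ 3 (mod 5)


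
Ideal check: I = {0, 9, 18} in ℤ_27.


Check ideal conditions for I = {0, 9, 18} in ℤ_27:
(1) I is an additive subgroup? Yes
(2) For r ∈ ℤ_27 and a ∈ I: r·a ∈ I? Yes

Yes, I is an ideal of ℤ_27


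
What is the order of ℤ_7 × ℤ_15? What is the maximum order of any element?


|ℤ_7 × ℤ_15| = 7 × 15 = 105
Max element order = lcm(7,15) = 105
Cyclic? Yes (gcd=1)

|ℤ_7×ℤ_15| = 105, max element order = 105


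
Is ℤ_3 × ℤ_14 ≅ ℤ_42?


Comparing ℤ_3 × ℤ_14 and ℤ_42:
gcd(3,14) = 1, so ℤ_3 × ℤ_14 ≅ ℤ_42 (CRT)

Yes, ℤ_3 × ℤ_14 ≅ ℤ_42


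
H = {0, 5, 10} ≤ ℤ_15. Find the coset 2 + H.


2 + H = {2 + h (mod 15) : h ∈ H}
2+0=2, 2+5=7, 2+10=12

2 + H = {2, 7, 12}


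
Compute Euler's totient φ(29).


φ(n) = count of k ∈ {1,...,n} with gcd(k,n)=1
Coprimes to 29: {1, 2, 3, 4, 5, 6, 7, 8, 9, 10, 11, 12, 13, 14, 15, 16, 17, 18, 19, 20, 21, 22, 23, 24, 25, 26, 27, 28}
Count: 28

φ(29) = 28


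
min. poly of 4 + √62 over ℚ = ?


Let α = 4 + √62. Then α - 4 = √62, so (α - 4)² = 62, giving α² - 8α - 46 = 0. Degree 2 and α ∉ ℚ, so this is the minimal polynomial.

Minimal polynomial: x² - 8x - 46


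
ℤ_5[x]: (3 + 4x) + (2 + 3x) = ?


Add coefficients mod 5:
x^0: 3 + 2 = 0 (mod 5)
x^1: 4 + 3 = 2 (mod 5)
Result: 2x

f + g = 2x


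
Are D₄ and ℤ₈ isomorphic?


Comparing D₄ and ℤ₈:
D₄ is non-abelian, ℤ₈ is abelian

No, D₄ ≇ ℤ₈


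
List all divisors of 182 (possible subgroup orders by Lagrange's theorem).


Lagrange's theorem: |H| divides |G|
|G| = 182
Divisors of 182: 1, 2, 7, 13, 14, 26, 91, 182

Possible subgroup orders: {1, 2, 7, 13, 14, 26, 91, 182}


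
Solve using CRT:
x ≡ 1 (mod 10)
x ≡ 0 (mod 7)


m₁ = 10, m₂ = 7, gcd = 1, so CRT applies. M = m₁·m₂ = 70
Let M₁ = M/m₁ = 7, M₂ = M/m₂ = 10
Find y₁ ≡ M₁⁻¹ (mod m₁): 7⁻¹ ≡ 3 (mod 10)
Find y₂ ≡ M₂⁻¹ (mod m₂): 10⁻¹ ≡ 5 (mod 7)
x = a₁·M₁·y₁ + a₂·M₂·y₂ = 1·7·3 + 0·10·5 = 21
Reduce mod 70: x ≡ 21
Check: 21 mod 10 = 1 ✓, 21 mod 7 = 0 ✓

x ≡ 21 (mod 70)


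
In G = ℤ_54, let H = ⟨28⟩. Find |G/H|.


|⟨28⟩| = n / gcd(28, 54) = 54 / 2 = 27
H is normal (ℤ_54 is abelian).
|G/H| = |G| / |H| = 54 / 27 = 2

|G/H| = 2


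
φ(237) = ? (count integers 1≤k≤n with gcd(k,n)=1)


Factor n: 237 = 3 × 79
φ(n) = n · ∏(1 - 1/p) over distinct primes p | n
φ(237) = 237 · (1 - 1/3) · (1 - 1/79) = 156

φ(237) = 156


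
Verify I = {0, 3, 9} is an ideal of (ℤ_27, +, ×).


Check ideal conditions for I = {0, 3, 9} in ℤ_27:
(1) I is an additive subgroup? No
(2) For r ∈ ℤ_27 and a ∈ I: r·a ∈ I? No  [counterexample: r=2, a=3, r·a mod 27 = 6 ∉ I]

No, I is not an ideal of ℤ_27


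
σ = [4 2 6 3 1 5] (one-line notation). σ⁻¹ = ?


To find σ⁻¹, swap domain and range:
σ(1) = 4 → σ⁻¹(4) = 1
σ(2) = 2 → σ⁻¹(2) = 2
σ(3) = 6 → σ⁻¹(6) = 3
σ(4) = 3 → σ⁻¹(3) = 4
σ(5) = 1 → σ⁻¹(1) = 5
σ(6) = 5 → σ⁻¹(5) = 6

σ⁻¹ = [5 2 4 1 6 3]


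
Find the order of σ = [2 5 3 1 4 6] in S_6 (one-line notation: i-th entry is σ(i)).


Cycle decomposition: (1 2 5 4)
Cycle lengths: 4
Order = lcm(4) = 4

ord(σ) = 4


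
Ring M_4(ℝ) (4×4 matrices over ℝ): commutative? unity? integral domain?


Matrix multiplication is non-commutative for n ≥ 2; the identity matrix I is the unity; singular matrices give zero divisors, so not an integral domain
Commutative: No
Integral domain: No
Has unity: Yes

M_4(ℝ) (4×4 matrices over ℝ): Commutative=No, Unity=Yes


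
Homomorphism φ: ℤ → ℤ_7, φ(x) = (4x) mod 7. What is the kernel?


Kernel = preimage of identity
ker(φ) = {x ∈ ℤ : 4x ≡ 0 (mod 7)}. gcd(4,7) = 1, so 4x ≡ 0 (mod 7) ⟺ x ≡ 0 (mod 7/1 = 7). Hence ker(φ) = 7ℤ

ker(φ) = 7ℤ


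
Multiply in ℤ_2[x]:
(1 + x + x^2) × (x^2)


Expand and collect like terms; reduce coefficients mod 2:
x^0: 1·0 = 0 ≡ 0 (mod 2)
x^1: 1·0 + 1·0 = 0 ≡ 0 (mod 2)
x^2: 1·1 + 1·0 + 1·0 = 1 ≡ 1 (mod 2)
x^3: 1·1 + 1·0 = 1 ≡ 1 (mod 2)
x^4: 1·1 = 1 ≡ 1 (mod 2)
Result: x^2 + x^3 + x^4

f · g = x^2 + x^3 + x^4


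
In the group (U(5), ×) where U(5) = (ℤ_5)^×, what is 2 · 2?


Operation: multiplication mod 5
2 · 2 = (a × b) mod 5 with a = 2, b = 2

2 · 2 = 4


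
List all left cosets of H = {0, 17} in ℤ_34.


H = {0, 17}, |H| = 2
Number of cosets = |G|/|H| = 34/2 = 17
0 + H = {0, 17}
1 + H = {1, 18}
2 + H = {2, 19}
3 + H = {3, 20}
4 + H = {4, 21}
5 + H = {5, 22}
6 + H = {6, 23}
7 + H = {7, 24}
8 + H = {8, 25}
9 + H = {9, 26}
10 + H = {10, 27}
11 + H = {11, 28}
12 + H = {12, 29}
13 + H = {13, 30}
14 + H = {14, 31}
15 + H = {15, 32}
16 + H = {16, 33}

Cosets: 0+H={0,17}; 1+H={1,18}; 2+H={2,19}; 3+H={3,20}; 4+H={4,21}; 5+H={5,22}; 6+H={6,23}; 7+H={7,24}; 8+H={8,25}; 9+H={9,26}; 10+H={10,27}; 11+H={11,28}; 12+H={12,29}; 13+H={13,30}; 14+H={14,31}; 15+H={15,32}; 16+H={16,33}


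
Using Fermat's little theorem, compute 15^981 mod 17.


Fermat's little theorem: if p is prime and gcd(a,p)=1, then a^(p-1) ≡ 1 (mod p)
p = 17 is prime, gcd(15,17) = 1
Reduce exponent: 981 mod 16 = 5
So 15^981 ≡ 15^5 (mod 17)
15^5 mod 17 = 2

15^981 ≡ 2 (mod 17)


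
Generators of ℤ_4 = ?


g generates ℤ_n iff gcd(g,n) = 1
Checking each g ∈ {1,...,3}:
gcd(1,4) = 1
gcd(2,4) = 2
gcd(3,4) = 1
Generators: {1, 3}
Number of generators = φ(4) = 2

Generators of ℤ_4 = {1, 3}


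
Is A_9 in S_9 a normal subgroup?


H = A_9 in S_9
A_9 has index 2 in S_9, and every subgroup of index 2 is normal

Yes, normal subgroup


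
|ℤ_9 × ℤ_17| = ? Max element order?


|ℤ_9 × ℤ_17| = 9 × 17 = 153
Max element order = lcm(9,17) = 153
Cyclic? Yes (gcd=1)

|ℤ_9×ℤ_17| = 153, max element order = 153


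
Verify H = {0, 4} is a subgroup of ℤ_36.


Subgroup test for H = {0, 4} in (ℤ_36, +):
(1) 0 ∈ H? Yes
(2) Closure: for all a,b ∈ H, (a+b) mod 36 ∈ H? No  [counterexample: 4 + 4 = 8 ∉ H]
(3) Inverses: for all a ∈ H, -a mod 36 ∈ H? No

No, H is not a subgroup of ℤ_36


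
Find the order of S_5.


|S_n| = n! (number of permutations of n symbols)
|S_5| = 5! = 120

|S_5| = 120


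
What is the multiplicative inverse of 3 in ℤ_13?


Use the extended Euclidean algorithm to write 1 = 3·s + 13·t; then s mod 13 is the inverse.
Euclidean algorithm:
  3 = 0·13 + 3
  13 = 4·3 + 1
  3 = 3·1 + 0
gcd(3,13) = 1
Back-substitution gives: 3·(-4) + 13·(1) = 1
So 3⁻¹ ≡ -4 ≡ 9 (mod 13)
Check: 3 × 9 = 27 ≡ 1 (mod 13) ✓

3⁻¹ ≡ 9 (mod 13)


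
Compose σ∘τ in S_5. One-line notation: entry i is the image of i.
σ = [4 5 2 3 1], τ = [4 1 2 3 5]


σ∘τ: apply τ first, then σ
1 →τ 4 →σ 3
2 →τ 1 →σ 4
3 →τ 2 →σ 5
4 →τ 3 →σ 2
5 →τ 5 →σ 1

σ∘τ = [3 4 5 2 1]


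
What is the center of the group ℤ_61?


Z(G) = {g ∈ G | gx = xg for all x ∈ G}
ℤ_61 is abelian, so Z(G) = G

Z(ℤ_61) = ℤ_61


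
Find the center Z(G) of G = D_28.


Z(G) = {g ∈ G | gx = xg for all x ∈ G}
For even n, Z(D_n) = {e, r^(n/2)}: the 180° rotation r^14 commutes with every reflection and rotation

Z(D_28) = {e, r^14}


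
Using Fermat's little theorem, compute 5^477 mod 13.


Fermat's little theorem: if p is prime and gcd(a,p)=1, then a^(p-1) ≡ 1 (mod p)
p = 13 is prime, gcd(5,13) = 1
Reduce exponent: 477 mod 12 = 9
So 5^477 ≡ 5^9 (mod 13)
5^9 mod 13 = 5

5^477 ≡ 5 (mod 13)


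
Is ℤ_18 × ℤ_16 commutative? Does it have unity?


Direct product ring; commutative with unity (1,1); but (1,0)·(0,1) = (0,0) gives zero divisors, so not an integral domain
Commutative: Yes
Integral domain: No
Has unity: Yes

ℤ_18 × ℤ_16: Commutative=Yes, Unity=Yes


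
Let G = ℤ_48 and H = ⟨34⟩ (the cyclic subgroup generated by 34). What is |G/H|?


|⟨34⟩| = n / gcd(34, 48) = 48 / 2 = 24
H is normal (ℤ_48 is abelian).
|G/H| = |G| / |H| = 48 / 24 = 2

|G/H| = 2


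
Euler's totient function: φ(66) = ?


Factor n: 66 = 2 × 3 × 11
φ(n) = n · ∏(1 - 1/p) over distinct primes p | n
φ(66) = 66 · (1 - 1/2) · (1 - 1/3) · (1 - 1/11) = 20

φ(66) = 20


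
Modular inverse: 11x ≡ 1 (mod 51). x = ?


Use the extended Euclidean algorithm to write 1 = 11·s + 51·t; then s mod 51 is the inverse.
Euclidean algorithm:
  11 = 0·51 + 11
  51 = 4·11 + 7
  11 = 1·7 + 4
  7 = 1·4 + 3
  4 = 1·3 + 1
  3 = 3·1 + 0
gcd(11,51) = 1
Back-substitution gives: 11·(14) + 51·(-3) = 1
So 11⁻¹ ≡ 14 ≡ 14 (mod 51)
Check: 11 × 14 = 154 ≡ 1 (mod 51) ✓

11⁻¹ ≡ 14 (mod 51)


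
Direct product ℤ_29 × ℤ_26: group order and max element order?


|ℤ_29 × ℤ_26| = 29 × 26 = 754
Max element order = lcm(29,26) = 754
Cyclic? Yes (gcd=1)

|ℤ_29×ℤ_26| = 754, max element order = 754


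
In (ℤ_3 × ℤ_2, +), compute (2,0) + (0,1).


Operation: componentwise addition mod (3, 2)
(2,0) + (0,1) = ((a₁+b₁) mod 3, (a₂+b₂) mod 2) with a = (2,0), b = (0,1)

(2,0) + (0,1) = (2,1)


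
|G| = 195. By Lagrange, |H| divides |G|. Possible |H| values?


Lagrange's theorem: |H| divides |G|
|G| = 195
Divisors of 195: 1, 3, 5, 13, 15, 39, 65, 195

Possible subgroup orders: {1, 3, 5, 13, 15, 39, 65, 195}


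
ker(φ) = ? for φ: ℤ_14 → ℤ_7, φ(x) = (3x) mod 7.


Kernel = preimage of identity
ker(φ) = {x ∈ ℤ_14 : 3x ≡ 0 (mod 7)}. Since 7 | 14, φ is well-defined. The kernel is the cyclic subgroup ⟨7⟩ of ℤ_14 (order 2), i.e. {0, 7}

ker(φ) = {0, 7}


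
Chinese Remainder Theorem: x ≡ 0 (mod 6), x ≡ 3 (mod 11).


m₁ = 6, m₂ = 11, gcd = 1, so CRT applies. M = m₁·m₂ = 66
Let M₁ = M/m₁ = 11, M₂ = M/m₂ = 6
Find y₁ ≡ M₁⁻¹ (mod m₁): 11⁻¹ ≡ 5 (mod 6)
Find y₂ ≡ M₂⁻¹ (mod m₂): 6⁻¹ ≡ 2 (mod 11)
x = a₁·M₁·y₁ + a₂·M₂·y₂ = 0·11·5 + 3·6·2 = 36
Reduce mod 66: x ≡ 36
Check: 36 mod 6 = 0 ✓, 36 mod 11 = 3 ✓

x ≡ 36 (mod 66)


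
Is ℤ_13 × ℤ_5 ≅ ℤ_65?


Comparing ℤ_13 × ℤ_5 and ℤ_65:
gcd(13,5) = 1, so ℤ_13 × ℤ_5 ≅ ℤ_65 (CRT)

Yes, ℤ_13 × ℤ_5 ≅ ℤ_65


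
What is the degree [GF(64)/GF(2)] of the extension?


GF(64) = GF(2^6), so the extension degree is 6

[GF(64)/GF(2)] = 6


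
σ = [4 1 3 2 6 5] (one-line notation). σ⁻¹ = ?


To find σ⁻¹, swap domain and range:
σ(1) = 4 → σ⁻¹(4) = 1
σ(2) = 1 → σ⁻¹(1) = 2
σ(3) = 3 → σ⁻¹(3) = 3
σ(4) = 2 → σ⁻¹(2) = 4
σ(5) = 6 → σ⁻¹(6) = 5
σ(6) = 5 → σ⁻¹(5) = 6

σ⁻¹ = [2 4 3 1 6 5]


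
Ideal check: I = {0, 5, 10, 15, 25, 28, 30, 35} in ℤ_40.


Check ideal conditions for I = {0, 5, 10, 15, 25, 28, 30, 35} in ℤ_40:
(1) I is an additive subgroup? No
(2) For r ∈ ℤ_40 and a ∈ I: r·a ∈ I? No  [counterexample: r=2, a=10, r·a mod 40 = 20 ∉ I]

No, I is not an ideal of ℤ_40


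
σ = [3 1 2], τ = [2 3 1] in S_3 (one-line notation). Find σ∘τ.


σ∘τ: apply τ first, then σ
1 →τ 2 →σ 1
2 →τ 3 →σ 2
3 →τ 1 →σ 3

σ∘τ = [1 2 3]


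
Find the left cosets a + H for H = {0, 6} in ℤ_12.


H = {0, 6}, |H| = 2
Number of cosets = |G|/|H| = 12/2 = 6
0 + H = {0, 6}
1 + H = {1, 7}
2 + H = {2, 8}
3 + H = {3, 9}
4 + H = {4, 10}
5 + H = {5, 11}

Cosets: 0+H={0,6}; 1+H={1,7}; 2+H={2,8}; 3+H={3,9}; 4+H={4,10}; 5+H={5,11}


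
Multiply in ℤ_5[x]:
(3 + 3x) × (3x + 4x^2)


Expand and collect like terms; reduce coefficients mod 5:
x^0: 3·0 = 0 ≡ 0 (mod 5)
x^1: 3·3 + 3·0 = 9 ≡ 4 (mod 5)
x^2: 3·4 + 3·3 = 21 ≡ 1 (mod 5)
x^3: 3·4 = 12 ≡ 2 (mod 5)
Result: 4x + x^2 + 2x^3

f · g = 4x + x^2 + 2x^3


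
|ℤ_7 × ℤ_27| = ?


|A × B| = |A| · |B|
|ℤ_7 × ℤ_27| = 7 × 27 = 189

|ℤ_7 × ℤ_27| = 189


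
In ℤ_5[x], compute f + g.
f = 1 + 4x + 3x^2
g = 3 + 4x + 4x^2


Add coefficients mod 5:
x^0: 1 + 3 = 4 (mod 5)
x^1: 4 + 4 = 3 (mod 5)
x^2: 3 + 4 = 2 (mod 5)
Result: 4 + 3x + 2x^2

f + g = 4 + 3x + 2x^2


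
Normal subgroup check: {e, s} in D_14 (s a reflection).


H = {e, s} in D_14 (s a reflection)
r·s·r⁻¹ = sr⁻² ≠ s for n ≥ 3, so {e, s} is not closed under conjugation

No, not a normal subgroup


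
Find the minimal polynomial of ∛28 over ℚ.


∛28 satisfies x³ - 28 = 0, irreducible over ℚ (no rational root; 28 is not a perfect cube)

Minimal polynomial: x³ - 28


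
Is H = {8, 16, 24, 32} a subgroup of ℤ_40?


Subgroup test for H = {8, 16, 24, 32} in (ℤ_40, +):
(1) 0 ∈ H? No
(2) Closure: for all a,b ∈ H, (a+b) mod 40 ∈ H? No  [counterexample: 8 + 32 = 0 ∉ H]
(3) Inverses: for all a ∈ H, -a mod 40 ∈ H? Yes

No, H is not a subgroup of ℤ_40


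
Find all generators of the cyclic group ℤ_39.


g generates ℤ_n iff gcd(g,n) = 1
Prime factors of 39: 3, 13
Generators are g ∈ {1,...,38} not divisible by any of these primes.
Generators: {1, 2, 4, 5, 7, 8, 10, 11, 14, 16, 17, 19, 20, 22, 23, 25, 28, 29, 31, 32, 34, 35, 37, 38}
Number of generators = φ(39) = 24

Generators of ℤ_39 = {1, 2, 4, 5, 7, 8, 10, 11, 14, 16, 17, 19, 20, 22, 23, 25, 28, 29, 31, 32, 34, 35, 37, 38}


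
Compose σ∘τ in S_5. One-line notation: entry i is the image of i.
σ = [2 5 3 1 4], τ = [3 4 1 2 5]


σ∘τ: apply τ first, then σ
1 →τ 3 →σ 3
2 →τ 4 →σ 1
3 →τ 1 →σ 2
4 →τ 2 →σ 5
5 →τ 5 →σ 4

σ∘τ = [3 1 2 5 4]


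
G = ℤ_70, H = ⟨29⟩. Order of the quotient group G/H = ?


|⟨29⟩| = n / gcd(29, 70) = 70 / 1 = 70
H is normal (ℤ_70 is abelian).
|G/H| = |G| / |H| = 70 / 70 = 1

|G/H| = 1


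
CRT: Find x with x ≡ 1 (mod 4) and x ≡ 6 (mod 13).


m₁ = 4, m₂ = 13, gcd = 1, so CRT applies. M = m₁·m₂ = 52
Let M₁ = M/m₁ = 13, M₂ = M/m₂ = 4
Find y₁ ≡ M₁⁻¹ (mod m₁): 13⁻¹ ≡ 1 (mod 4)
Find y₂ ≡ M₂⁻¹ (mod m₂): 4⁻¹ ≡ 10 (mod 13)
x = a₁·M₁·y₁ + a₂·M₂·y₂ = 1·13·1 + 6·4·10 = 253
Reduce mod 52: x ≡ 45
Check: 45 mod 4 = 1 ✓, 45 mod 13 = 6 ✓

x ≡ 45 (mod 52)


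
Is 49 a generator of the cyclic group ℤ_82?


g generates ℤ_n iff gcd(g, n) = 1
gcd(49, 82) = 1
Since gcd = 1, 49 is a generator.

Yes, 49 generates ℤ_82


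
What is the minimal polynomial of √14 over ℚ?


√14 satisfies x² - 14 = 0, irreducible over ℚ since 14 is squarefree

Minimal polynomial: x² - 14


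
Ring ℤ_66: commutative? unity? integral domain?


ℤ_66 is a commutative ring with unity 1; 66 = 2×33 is composite, so 2·33 ≡ 0 gives zero divisors (not an integral domain)
Commutative: Yes
Integral domain: No
Has unity: Yes

ℤ_66: Commutative=Yes, Unity=Yes


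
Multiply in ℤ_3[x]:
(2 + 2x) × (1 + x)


Expand and collect like terms; reduce coefficients mod 3:
x^0: 2·1 = 2 ≡ 2 (mod 3)
x^1: 2·1 + 2·1 = 4 ≡ 1 (mod 3)
x^2: 2·1 = 2 ≡ 2 (mod 3)
Result: 2 + x + 2x^2

f · g = 2 + x + 2x^2


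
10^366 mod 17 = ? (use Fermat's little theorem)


Fermat's little theorem: if p is prime and gcd(a,p)=1, then a^(p-1) ≡ 1 (mod p)
p = 17 is prime, gcd(10,17) = 1
Reduce exponent: 366 mod 16 = 14
So 10^366 ≡ 10^14 (mod 17)
10^14 mod 17 = 8

10^366 ≡ 8 (mod 17)


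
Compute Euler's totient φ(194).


Factor n: 194 = 2 × 97
φ(n) = n · ∏(1 - 1/p) over distinct primes p | n
φ(194) = 194 · (1 - 1/2) · (1 - 1/97) = 96

φ(194) = 96


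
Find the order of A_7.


|A_n| = n!/2 (even permutations)
|A_7| = 7!/2 = 5040/2 = 2520

|A_7| = 2520


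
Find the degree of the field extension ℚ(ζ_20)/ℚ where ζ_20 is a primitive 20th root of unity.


[ℚ(ζ_n):ℚ] = deg Φ_n(x) = φ(n). Here φ(20) = 8

[ℚ(ζ_20)/ℚ where ζ_20 is a primitive 20th root of unity] = 8


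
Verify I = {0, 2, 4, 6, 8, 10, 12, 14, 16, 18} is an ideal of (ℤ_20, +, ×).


Check ideal conditions for I = {0, 2, 4, 6, 8, 10, 12, 14, 16, 18} in ℤ_20:
(1) I is an additive subgroup? Yes
(2) For r ∈ ℤ_20 and a ∈ I: r·a ∈ I? Yes

Yes, I is an ideal of ℤ_20


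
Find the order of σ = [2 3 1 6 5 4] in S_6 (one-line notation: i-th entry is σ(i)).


Cycle decomposition: (1 2 3) (4 6)
Cycle lengths: 3, 2
Order = lcm(3, 2) = 6

ord(σ) = 6


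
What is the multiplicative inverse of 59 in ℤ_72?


Use the extended Euclidean algorithm to write 1 = 59·s + 72·t; then s mod 72 is the inverse.
Euclidean algorithm:
  59 = 0·72 + 59
  72 = 1·59 + 13
  59 = 4·13 + 7
  13 = 1·7 + 6
  7 = 1·6 + 1
  6 = 6·1 + 0
gcd(59,72) = 1
Back-substitution gives: 59·(11) + 72·(-9) = 1
So 59⁻¹ ≡ 11 ≡ 11 (mod 72)
Check: 59 × 11 = 649 ≡ 1 (mod 72) ✓

59⁻¹ ≡ 11 (mod 72)


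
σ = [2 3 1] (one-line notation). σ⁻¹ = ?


To find σ⁻¹, swap domain and range:
σ(1) = 2 → σ⁻¹(2) = 1
σ(2) = 3 → σ⁻¹(3) = 2
σ(3) = 1 → σ⁻¹(1) = 3

σ⁻¹ = [3 1 2]


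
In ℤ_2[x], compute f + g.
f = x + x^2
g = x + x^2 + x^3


Add coefficients mod 2:
x^0: 0 + 0 = 0 (mod 2)
x^1: 1 + 1 = 0 (mod 2)
x^2: 1 + 1 = 0 (mod 2)
x^3: 0 + 1 = 1 (mod 2)
Result: x^3

f + g = x^3


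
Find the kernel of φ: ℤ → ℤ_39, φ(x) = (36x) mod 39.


Kernel = preimage of identity
ker(φ) = {x ∈ ℤ : 36x ≡ 0 (mod 39)}. gcd(36,39) = 3, so 36x ≡ 0 (mod 39) ⟺ x ≡ 0 (mod 39/3 = 13). Hence ker(φ) = 13ℤ

ker(φ) = 13ℤ


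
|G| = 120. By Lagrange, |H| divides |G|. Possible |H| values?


Lagrange's theorem: |H| divides |G|
|G| = 120
Divisors of 120: 1, 2, 3, 4, 5, 6, 8, 10, 12, 15, 20, 24, 30, 40, 60, 120

Possible subgroup orders: {1, 2, 3, 4, 5, 6, 8, 10, 12, 15, 20, 24, 30, 40, 60, 120}


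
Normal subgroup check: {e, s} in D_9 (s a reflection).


H = {e, s} in D_9 (s a reflection)
r·s·r⁻¹ = sr⁻² ≠ s for n ≥ 3, so {e, s} is not closed under conjugation

No, not a normal subgroup


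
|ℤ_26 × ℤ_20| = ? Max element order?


|ℤ_26 × ℤ_20| = 26 × 20 = 520
Max element order = lcm(26,20) = 260
Cyclic? No (gcd=2)

|ℤ_26×ℤ_20| = 520, max element order = 260


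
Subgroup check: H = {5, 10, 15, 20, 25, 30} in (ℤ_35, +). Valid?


Subgroup test for H = {5, 10, 15, 20, 25, 30} in (ℤ_35, +):
(1) 0 ∈ H? No
(2) Closure: for all a,b ∈ H, (a+b) mod 35 ∈ H? No  [counterexample: 5 + 30 = 0 ∉ H]
(3) Inverses: for all a ∈ H, -a mod 35 ∈ H? Yes

No, H is not a subgroup of ℤ_35


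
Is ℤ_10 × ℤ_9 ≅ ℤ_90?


Comparing ℤ_10 × ℤ_9 and ℤ_90:
gcd(10,9) = 1, so ℤ_10 × ℤ_9 ≅ ℤ_90 (CRT)

Yes, ℤ_10 × ℤ_9 ≅ ℤ_90


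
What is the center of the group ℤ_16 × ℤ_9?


Z(G) = {g ∈ G | gx = xg for all x ∈ G}
Direct product of abelian groups is abelian, so Z(G) = G

Z(ℤ_16 × ℤ_9) = ℤ_16 × ℤ_9


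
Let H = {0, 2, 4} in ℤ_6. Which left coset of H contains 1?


1 + H = {1 + h (mod 6) : h ∈ H}
1+0=1, 1+2=3, 1+4=5

1 + H = {1, 3, 5}


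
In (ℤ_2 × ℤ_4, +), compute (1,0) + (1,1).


Operation: componentwise addition mod (2, 4)
(1,0) + (1,1) = ((a₁+b₁) mod 2, (a₂+b₂) mod 4) with a = (1,0), b = (1,1)

(1,0) + (1,1) = (0,1)


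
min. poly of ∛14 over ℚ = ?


∛14 satisfies x³ - 14 = 0, irreducible over ℚ (no rational root; 14 is not a perfect cube)

Minimal polynomial: x³ - 14


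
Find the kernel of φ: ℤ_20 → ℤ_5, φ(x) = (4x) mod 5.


Kernel = preimage of identity
ker(φ) = {x ∈ ℤ_20 : 4x ≡ 0 (mod 5)}. Since 5 | 20, φ is well-defined. The kernel is the cyclic subgroup ⟨5⟩ of ℤ_20 (order 4), i.e. {0, 5, 10, 15}

ker(φ) = {0, 5, 10, 15}


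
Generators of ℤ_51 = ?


g generates ℤ_n iff gcd(g,n) = 1
Prime factors of 51: 3, 17
Generators are g ∈ {1,...,50} not divisible by any of these primes.
Generators: {1, 2, 4, 5, 7, 8, 10, 11, 13, 14, 16, 19, 20, 22, 23, 25, 26, 28, 29, 31, 32, 35, 37, 38, 40, 41, 43, 44, 46, 47, 49, 50}
Number of generators = φ(51) = 32

Generators of ℤ_51 = {1, 2, 4, 5, 7, 8, 10, 11, 13, 14, 16, 19, 20, 22, 23, 25, 26, 28, 29, 31, 32, 35, 37, 38, 40, 41, 43, 44, 46, 47, 49, 50}


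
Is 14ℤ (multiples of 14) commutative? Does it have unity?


14ℤ is a commutative ring under +,× but has no multiplicative identity (1 ∉ 14ℤ); it has no zero divisors, but without unity it is not an integral domain
Commutative: Yes
Integral domain: No
Has unity: No

14ℤ (multiples of 14): Commutative=Yes, Unity=No


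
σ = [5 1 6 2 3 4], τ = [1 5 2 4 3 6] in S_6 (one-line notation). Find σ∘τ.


σ∘τ: apply τ first, then σ
1 →τ 1 →σ 5
2 →τ 5 →σ 3
3 →τ 2 →σ 1
4 →τ 4 →σ 2
5 →τ 3 →σ 6
6 →τ 6 →σ 4

σ∘τ = [5 3 1 2 6 4]


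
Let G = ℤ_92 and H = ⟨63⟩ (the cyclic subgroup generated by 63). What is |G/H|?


|⟨63⟩| = n / gcd(63, 92) = 92 / 1 = 92
H is normal (ℤ_92 is abelian).
|G/H| = |G| / |H| = 92 / 92 = 1

|G/H| = 1


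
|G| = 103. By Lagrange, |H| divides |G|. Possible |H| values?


Lagrange's theorem: |H| divides |G|
|G| = 103
Divisors of 103: 1, 103

Possible subgroup orders: {1, 103}


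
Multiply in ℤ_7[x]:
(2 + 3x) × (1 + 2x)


Expand and collect like terms; reduce coefficients mod 7:
x^0: 2·1 = 2 ≡ 2 (mod 7)
x^1: 2·2 + 3·1 = 7 ≡ 0 (mod 7)
x^2: 3·2 = 6 ≡ 6 (mod 7)
Result: 2 + 6x^2

f · g = 2 + 6x^2


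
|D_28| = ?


|D_n| = 2n (n rotations and n reflections)
|D_28| = 2×28 = 56

|D_28| = 56


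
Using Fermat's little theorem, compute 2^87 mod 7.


Fermat's little theorem: if p is prime and gcd(a,p)=1, then a^(p-1) ≡ 1 (mod p)
p = 7 is prime, gcd(2,7) = 1
Reduce exponent: 87 mod 6 = 3
So 2^87 ≡ 2^3 (mod 7)
2^3 mod 7 = 1

2^87 ≡ 1 (mod 7)


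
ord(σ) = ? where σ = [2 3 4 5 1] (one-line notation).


Cycle decomposition: (1 2 3 4 5)
Cycle lengths: 5
Order = lcm(5) = 5

ord(σ) = 5


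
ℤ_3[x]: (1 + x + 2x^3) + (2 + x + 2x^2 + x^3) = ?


Add coefficients mod 3:
x^0: 1 + 2 = 0 (mod 3)
x^1: 1 + 1 = 2 (mod 3)
x^2: 0 + 2 = 2 (mod 3)
x^3: 2 + 1 = 0 (mod 3)
Result: 2x + 2x^2

f + g = 2x + 2x^2


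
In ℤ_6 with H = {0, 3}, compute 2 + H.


2 + H = {2 + h (mod 6) : h ∈ H}
2+0=2, 2+3=5

2 + H = {2, 5}


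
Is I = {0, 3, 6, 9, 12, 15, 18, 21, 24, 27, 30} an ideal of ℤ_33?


Check ideal conditions for I = {0, 3, 6, 9, 12, 15, 18, 21, 24, 27, 30} in ℤ_33:
(1) I is an additive subgroup? Yes
(2) For r ∈ ℤ_33 and a ∈ I: r·a ∈ I? Yes

Yes, I is an ideal of ℤ_33


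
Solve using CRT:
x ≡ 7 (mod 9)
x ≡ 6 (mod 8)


m₁ = 9, m₂ = 8, gcd = 1, so CRT applies. M = m₁·m₂ = 72
Let M₁ = M/m₁ = 8, M₂ = M/m₂ = 9
Find y₁ ≡ M₁⁻¹ (mod m₁): 8⁻¹ ≡ 8 (mod 9)
Find y₂ ≡ M₂⁻¹ (mod m₂): 9⁻¹ ≡ 1 (mod 8)
x = a₁·M₁·y₁ + a₂·M₂·y₂ = 7·8·8 + 6·9·1 = 502
Reduce mod 72: x ≡ 70
Check: 70 mod 9 = 7 ✓, 70 mod 8 = 6 ✓

x ≡ 70 (mod 72)


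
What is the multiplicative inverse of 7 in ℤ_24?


Use the extended Euclidean algorithm to write 1 = 7·s + 24·t; then s mod 24 is the inverse.
Euclidean algorithm:
  7 = 0·24 + 7
  24 = 3·7 + 3
  7 = 2·3 + 1
  3 = 3·1 + 0
gcd(7,24) = 1
Back-substitution gives: 7·(7) + 24·(-2) = 1
So 7⁻¹ ≡ 7 ≡ 7 (mod 24)
Check: 7 × 7 = 49 ≡ 1 (mod 24) ✓

7⁻¹ ≡ 7 (mod 24)


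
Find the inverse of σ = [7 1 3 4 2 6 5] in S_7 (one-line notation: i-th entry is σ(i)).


To find σ⁻¹, swap domain and range:
σ(1) = 7 → σ⁻¹(7) = 1
σ(2) = 1 → σ⁻¹(1) = 2
σ(3) = 3 → σ⁻¹(3) = 3
σ(4) = 4 → σ⁻¹(4) = 4
σ(5) = 2 → σ⁻¹(2) = 5
σ(6) = 6 → σ⁻¹(6) = 6
σ(7) = 5 → σ⁻¹(5) = 7

σ⁻¹ = [2 5 3 4 7 6 1]


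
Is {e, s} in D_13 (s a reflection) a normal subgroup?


H = {e, s} in D_13 (s a reflection)
r·s·r⁻¹ = sr⁻² ≠ s for n ≥ 3, so {e, s} is not closed under conjugation

No, not a normal subgroup


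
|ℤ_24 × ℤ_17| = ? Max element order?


|ℤ_24 × ℤ_17| = 24 × 17 = 408
Max element order = lcm(24,17) = 408
Cyclic? Yes (gcd=1)

|ℤ_24×ℤ_17| = 408, max element order = 408


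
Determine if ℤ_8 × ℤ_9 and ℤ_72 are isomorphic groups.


Comparing ℤ_8 × ℤ_9 and ℤ_72:
gcd(8,9) = 1, so ℤ_8 × ℤ_9 ≅ ℤ_72 (CRT)

Yes, ℤ_8 × ℤ_9 ≅ ℤ_72


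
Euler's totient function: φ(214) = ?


Factor n: 214 = 2 × 107
φ(n) = n · ∏(1 - 1/p) over distinct primes p | n
φ(214) = 214 · (1 - 1/2) · (1 - 1/107) = 106

φ(214) = 106


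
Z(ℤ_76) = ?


Z(G) = {g ∈ G | gx = xg for all x ∈ G}
ℤ_76 is abelian, so Z(G) = G

Z(ℤ_76) = ℤ_76


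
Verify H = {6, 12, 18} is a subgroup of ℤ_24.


Subgroup test for H = {6, 12, 18} in (ℤ_24, +):
(1) 0 ∈ H? No
(2) Closure: for all a,b ∈ H, (a+b) mod 24 ∈ H? No  [counterexample: 6 + 18 = 0 ∉ H]
(3) Inverses: for all a ∈ H, -a mod 24 ∈ H? Yes

No, H is not a subgroup of ℤ_24


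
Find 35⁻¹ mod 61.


Use the extended Euclidean algorithm to write 1 = 35·s + 61·t; then s mod 61 is the inverse.
Euclidean algorithm:
  35 = 0·61 + 35
  61 = 1·35 + 26
  35 = 1·26 + 9
  26 = 2·9 + 8
  9 = 1·8 + 1
  8 = 8·1 + 0
gcd(35,61) = 1
Back-substitution gives: 35·(7) + 61·(-4) = 1
So 35⁻¹ ≡ 7 ≡ 7 (mod 61)
Check: 35 × 7 = 245 ≡ 1 (mod 61) ✓

35⁻¹ ≡ 7 (mod 61)


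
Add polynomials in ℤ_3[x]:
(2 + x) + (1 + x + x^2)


Add coefficients mod 3:
x^0: 2 + 1 = 0 (mod 3)
x^1: 1 + 1 = 2 (mod 3)
x^2: 0 + 1 = 1 (mod 3)
Result: 2x + x^2

f + g = 2x + x^2


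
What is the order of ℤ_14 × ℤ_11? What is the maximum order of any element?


|ℤ_14 × ℤ_11| = 14 × 11 = 154
Max element order = lcm(14,11) = 154
Cyclic? Yes (gcd=1)

|ℤ_14×ℤ_11| = 154, max element order = 154


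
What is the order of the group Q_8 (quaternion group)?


Q_8 = {±1, ±i, ±j, ±k}
|Q_8| = 8

|Q_8 (quaternion group)| = 8


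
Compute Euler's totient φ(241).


Factor n: 241 = 241
φ(n) = n · ∏(1 - 1/p) over distinct primes p | n
φ(241) = 241 · (1 - 1/241) = 240

φ(241) = 240


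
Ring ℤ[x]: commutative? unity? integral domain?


Polynomial ring over ℤ (an integral domain) is a commutative integral domain with unity 1
Commutative: Yes
Integral domain: Yes
Has unity: Yes

ℤ[x]: Commutative=Yes, Unity=Yes


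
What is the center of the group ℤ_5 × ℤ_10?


Z(G) = {g ∈ G | gx = xg for all x ∈ G}
Direct product of abelian groups is abelian, so Z(G) = G

Z(ℤ_5 × ℤ_10) = ℤ_5 × ℤ_10


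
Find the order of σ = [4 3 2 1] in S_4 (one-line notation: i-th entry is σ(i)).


Cycle decomposition: (1 4) (2 3)
Cycle lengths: 2, 2
Order = lcm(2, 2) = 2

ord(σ) = 2


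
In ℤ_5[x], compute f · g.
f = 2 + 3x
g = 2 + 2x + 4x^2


Expand and collect like terms; reduce coefficients mod 5:
x^0: 2·2 = 4 ≡ 4 (mod 5)
x^1: 2·2 + 3·2 = 10 ≡ 0 (mod 5)
x^2: 2·4 + 3·2 = 14 ≡ 4 (mod 5)
x^3: 3·4 = 12 ≡ 2 (mod 5)
Result: 4 + 4x^2 + 2x^3

f · g = 4 + 4x^2 + 2x^3


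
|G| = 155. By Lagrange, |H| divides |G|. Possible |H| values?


Lagrange's theorem: |H| divides |G|
|G| = 155
Divisors of 155: 1, 5, 31, 155

Possible subgroup orders: {1, 5, 31, 155}


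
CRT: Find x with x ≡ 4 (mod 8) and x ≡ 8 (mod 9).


m₁ = 8, m₂ = 9, gcd = 1, so CRT applies. M = m₁·m₂ = 72
Let M₁ = M/m₁ = 9, M₂ = M/m₂ = 8
Find y₁ ≡ M₁⁻¹ (mod m₁): 9⁻¹ ≡ 1 (mod 8)
Find y₂ ≡ M₂⁻¹ (mod m₂): 8⁻¹ ≡ 8 (mod 9)
x = a₁·M₁·y₁ + a₂·M₂·y₂ = 4·9·1 + 8·8·8 = 548
Reduce mod 72: x ≡ 44
Check: 44 mod 8 = 4 ✓, 44 mod 9 = 8 ✓

x ≡ 44 (mod 72)


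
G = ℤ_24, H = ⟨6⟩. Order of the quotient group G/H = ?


|⟨6⟩| = n / gcd(6, 24) = 24 / 6 = 4
H is normal (ℤ_24 is abelian).
|G/H| = |G| / |H| = 24 / 4 = 6

|G/H| = 6


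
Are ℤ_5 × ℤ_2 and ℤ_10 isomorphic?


Comparing ℤ_5 × ℤ_2 and ℤ_10:
gcd(5,2) = 1, so ℤ_5 × ℤ_2 ≅ ℤ_10 (CRT)

Yes, ℤ_5 × ℤ_2 ≅ ℤ_10


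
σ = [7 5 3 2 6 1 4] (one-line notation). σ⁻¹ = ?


To find σ⁻¹, swap domain and range:
σ(1) = 7 → σ⁻¹(7) = 1
σ(2) = 5 → σ⁻¹(5) = 2
σ(3) = 3 → σ⁻¹(3) = 3
σ(4) = 2 → σ⁻¹(2) = 4
σ(5) = 6 → σ⁻¹(6) = 5
σ(6) = 1 → σ⁻¹(1) = 6
σ(7) = 4 → σ⁻¹(4) = 7

σ⁻¹ = [6 4 3 7 2 5 1]


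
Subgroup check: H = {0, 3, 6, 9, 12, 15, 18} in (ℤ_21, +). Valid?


Subgroup test for H = {0, 3, 6, 9, 12, 15, 18} in (ℤ_21, +):
(1) 0 ∈ H? Yes
(2) Closure: for all a,b ∈ H, (a+b) mod 21 ∈ H? Yes
(3) Inverses: for all a ∈ H, -a mod 21 ∈ H? Yes

Yes, H is a subgroup of ℤ_21


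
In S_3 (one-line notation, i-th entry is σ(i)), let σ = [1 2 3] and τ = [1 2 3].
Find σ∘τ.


σ∘τ: apply τ first, then σ
1 →τ 1 →σ 1
2 →τ 2 →σ 2
3 →τ 3 →σ 3

σ∘τ = [1 2 3]


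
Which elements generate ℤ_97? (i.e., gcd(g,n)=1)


g generates ℤ_n iff gcd(g,n) = 1
Prime factors of 97: 97
Generators are g ∈ {1,...,96} not divisible by any of these primes.
Generators: {1, 2, 3, 4, 5, 6, 7, 8, 9, 10, 11, 12, 13, 14, 15, 16, 17, 18, 19, 20, 21, 22, 23, 24, 25, 26, 27, 28, 29, 30, 31, 32, 33, 34, 35, 36, 37, 38, 39, 40, 41, 42, 43, 44, 45, 46, 47, 48, 49, 50, 51, 52, 53, 54, 55, 56, 57, 58, 59, 60, 61, 62, 63, 64, 65, 66, 67, 68, 69, 70, 71, 72, 73, 74, 75, 76, 77, 78, 79, 80, 81, 82, 83, 84, 85, 86, 87, 88, 89, 90, 91, 92, 93, 94, 95, 96}
Number of generators = φ(97) = 96

Generators of ℤ_97 = {1, 2, 3, 4, 5, 6, 7, 8, 9, 10, 11, 12, 13, 14, 15, 16, 17, 18, 19, 20, 21, 22, 23, 24, 25, 26, 27, 28, 29, 30, 31, 32, 33, 34, 35, 36, 37, 38, 39, 40, 41, 42, 43, 44, 45, 46, 47, 48, 49, 50, 51, 52, 53, 54, 55, 56, 57, 58, 59, 60, 61, 62, 63, 64, 65, 66, 67, 68, 69, 70, 71, 72, 73, 74, 75, 76, 77, 78, 79, 80, 81, 82, 83, 84, 85, 86, 87, 88, 89, 90, 91, 92, 93, 94, 95, 96}


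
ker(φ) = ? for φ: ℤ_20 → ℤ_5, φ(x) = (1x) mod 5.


Kernel = preimage of identity
ker(φ) = {x ∈ ℤ_20 : 1x ≡ 0 (mod 5)}. Since 5 | 20, φ is well-defined. The kernel is the cyclic subgroup ⟨5⟩ of ℤ_20 (order 4), i.e. {0, 5, 10, 15}

ker(φ) = {0, 5, 10, 15}


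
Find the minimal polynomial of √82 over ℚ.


√82 satisfies x² - 82 = 0, irreducible over ℚ since 82 is squarefree

Minimal polynomial: x² - 82


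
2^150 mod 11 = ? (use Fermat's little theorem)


Fermat's little theorem: if p is prime and gcd(a,p)=1, then a^(p-1) ≡ 1 (mod p)
p = 11 is prime, gcd(2,11) = 1
Reduce exponent: 150 mod 10 = 0
So 2^150 ≡ 2^0 (mod 11)
2^0 = 1

2^150 ≡ 1 (mod 11)


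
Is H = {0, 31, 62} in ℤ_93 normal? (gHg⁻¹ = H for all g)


H = {0, 31, 62} in ℤ_93
ℤ_93 is abelian; every subgroup of an abelian group is normal

Yes, normal subgroup


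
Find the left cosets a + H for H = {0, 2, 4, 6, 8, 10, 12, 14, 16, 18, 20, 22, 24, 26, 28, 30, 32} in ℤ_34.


H = {0, 2, 4, 6, 8, 10, 12, 14, 16, 18, 20, 22, 24, 26, 28, 30, 32}, |H| = 17
Number of cosets = |G|/|H| = 34/17 = 2
0 + H = {0, 2, 4, 6, 8, 10, 12, 14, 16, 18, 20, 22, 24, 26, 28, 30, 32}
1 + H = {1, 3, 5, 7, 9, 11, 13, 15, 17, 19, 21, 23, 25, 27, 29, 31, 33}

Cosets: 0+H={0,2,4,6,8,10,12,14,16,18,20,22,24,26,28,30,32}; 1+H={1,3,5,7,9,11,13,15,17,19,21,23,25,27,29,31,33}
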